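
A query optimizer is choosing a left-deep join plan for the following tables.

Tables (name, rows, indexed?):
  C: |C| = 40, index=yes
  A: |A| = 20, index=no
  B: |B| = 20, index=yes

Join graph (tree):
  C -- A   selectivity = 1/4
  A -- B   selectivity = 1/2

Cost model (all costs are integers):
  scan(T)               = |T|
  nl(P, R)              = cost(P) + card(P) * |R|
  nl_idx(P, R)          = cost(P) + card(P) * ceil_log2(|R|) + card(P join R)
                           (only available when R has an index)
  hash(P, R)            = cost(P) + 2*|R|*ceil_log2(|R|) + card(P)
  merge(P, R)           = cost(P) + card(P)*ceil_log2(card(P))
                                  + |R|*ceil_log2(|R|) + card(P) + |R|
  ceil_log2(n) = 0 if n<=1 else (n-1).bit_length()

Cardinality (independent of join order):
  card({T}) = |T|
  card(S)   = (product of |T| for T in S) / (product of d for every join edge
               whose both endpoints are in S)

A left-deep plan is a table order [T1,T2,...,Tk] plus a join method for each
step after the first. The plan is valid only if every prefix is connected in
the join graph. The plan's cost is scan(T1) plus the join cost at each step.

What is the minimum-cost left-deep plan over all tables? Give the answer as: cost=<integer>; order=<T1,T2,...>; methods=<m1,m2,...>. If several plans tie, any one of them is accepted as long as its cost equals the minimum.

Selinger DP (subsets sized 1..n):
  {C}: scan cost=40, card=40
  {A}: scan cost=20, card=20
  {B}: scan cost=20, card=20
  {AC}: card=200; try (A,hash)→280, (C,nl_idx)→340, (C,merge)→420, (A,merge)→440, (C,hash)→520, (C,nl)→820 …(+1); best=280 via (A,hash)
  {AB}: card=200; try (B,hash)→240, (A,hash)→240, (B,merge)→260, (A,merge)→260, (B,nl_idx)→320, (B,nl)→420 …(+1); best=240 via (B,hash)
  {ABC}: card=2000; try (B,hash)→680, (C,hash)→920, (B,merge)→2200, (C,merge)→2320, (B,nl_idx)→3280, (C,nl_idx)→3440 …(+2); best=680 via (B,hash)

cost=680; order=C,A,B; methods=hash,hash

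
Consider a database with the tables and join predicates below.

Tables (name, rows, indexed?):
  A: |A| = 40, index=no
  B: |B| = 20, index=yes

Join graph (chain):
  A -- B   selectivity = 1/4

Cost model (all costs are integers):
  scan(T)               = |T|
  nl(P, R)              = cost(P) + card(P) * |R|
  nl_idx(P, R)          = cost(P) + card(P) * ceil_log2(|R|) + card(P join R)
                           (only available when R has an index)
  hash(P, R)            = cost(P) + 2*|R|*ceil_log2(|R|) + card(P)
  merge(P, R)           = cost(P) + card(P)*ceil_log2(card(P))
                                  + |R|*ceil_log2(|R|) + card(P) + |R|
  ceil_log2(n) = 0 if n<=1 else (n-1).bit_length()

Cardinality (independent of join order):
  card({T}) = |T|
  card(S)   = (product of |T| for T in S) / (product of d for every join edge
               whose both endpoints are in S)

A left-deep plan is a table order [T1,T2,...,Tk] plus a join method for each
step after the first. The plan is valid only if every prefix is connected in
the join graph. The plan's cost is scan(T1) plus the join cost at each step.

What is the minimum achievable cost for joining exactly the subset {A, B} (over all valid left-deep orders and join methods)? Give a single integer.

280

Selinger DP over subsets of {A,B}:
  {A}: scan cost=40, card=40
  {B}: scan cost=20, card=20
  {AB}: card=200; try (B,hash)→280, (A,merge)→420, (B,merge)→440, (B,nl_idx)→440, (A,hash)→520, (A,nl)→820 …(+1); best=280 via (B,hash)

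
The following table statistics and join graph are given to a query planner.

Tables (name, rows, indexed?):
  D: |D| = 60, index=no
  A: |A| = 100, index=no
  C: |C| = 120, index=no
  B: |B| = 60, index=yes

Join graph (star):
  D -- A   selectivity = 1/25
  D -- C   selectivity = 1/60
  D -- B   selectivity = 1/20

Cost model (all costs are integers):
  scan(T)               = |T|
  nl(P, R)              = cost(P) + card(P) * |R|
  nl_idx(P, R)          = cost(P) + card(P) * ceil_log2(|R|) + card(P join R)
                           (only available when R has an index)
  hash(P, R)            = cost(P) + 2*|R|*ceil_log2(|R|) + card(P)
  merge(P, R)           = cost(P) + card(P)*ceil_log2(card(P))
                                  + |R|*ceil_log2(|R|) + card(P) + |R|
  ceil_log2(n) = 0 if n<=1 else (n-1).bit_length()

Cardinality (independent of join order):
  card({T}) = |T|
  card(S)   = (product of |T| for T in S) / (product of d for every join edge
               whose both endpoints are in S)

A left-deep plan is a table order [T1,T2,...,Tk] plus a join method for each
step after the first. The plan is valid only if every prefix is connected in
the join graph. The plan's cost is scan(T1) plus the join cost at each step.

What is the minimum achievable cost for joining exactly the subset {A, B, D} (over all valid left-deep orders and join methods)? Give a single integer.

Selinger DP over subsets of {A,B,D}:
  {D}: scan cost=60, card=60
  {A}: scan cost=100, card=100
  {B}: scan cost=60, card=60
  {AD}: card=240; try (D,hash)→920, (A,merge)→1280, (D,merge)→1320, (A,hash)→1520, (A,nl)→6060, (D,nl)→6100; best=920 via (D,hash)
  {BD}: card=180; try (B,nl_idx)→600, (D,hash)→840, (B,hash)→840, (D,merge)→900, (B,merge)→900, (D,nl)→3660 …(+1); best=600 via (B,nl_idx)
  {ABD}: card=720; try (B,hash)→1880, (A,hash)→2180, (A,merge)→3020, (B,nl_idx)→3080, (B,merge)→3500, (B,nl)→15320 …(+1); best=1880 via (B,hash)

1880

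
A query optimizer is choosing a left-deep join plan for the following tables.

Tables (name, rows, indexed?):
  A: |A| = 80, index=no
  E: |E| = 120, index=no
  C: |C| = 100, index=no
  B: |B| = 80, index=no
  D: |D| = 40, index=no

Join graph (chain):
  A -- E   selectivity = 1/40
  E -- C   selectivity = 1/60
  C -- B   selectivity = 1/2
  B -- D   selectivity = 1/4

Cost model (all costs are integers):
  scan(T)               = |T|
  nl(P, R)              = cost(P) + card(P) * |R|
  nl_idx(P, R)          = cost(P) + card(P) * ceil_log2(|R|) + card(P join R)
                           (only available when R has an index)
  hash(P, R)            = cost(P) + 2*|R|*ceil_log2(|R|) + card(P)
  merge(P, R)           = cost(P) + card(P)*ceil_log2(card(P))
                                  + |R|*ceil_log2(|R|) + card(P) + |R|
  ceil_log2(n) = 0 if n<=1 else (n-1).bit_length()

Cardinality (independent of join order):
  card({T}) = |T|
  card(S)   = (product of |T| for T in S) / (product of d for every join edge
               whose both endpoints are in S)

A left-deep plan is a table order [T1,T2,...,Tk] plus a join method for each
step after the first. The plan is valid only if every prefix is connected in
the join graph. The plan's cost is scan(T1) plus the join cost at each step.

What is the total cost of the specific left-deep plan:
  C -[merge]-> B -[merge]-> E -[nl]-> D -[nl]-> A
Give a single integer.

step 1: scan C: cost=100, card=100
step 2: join B via merge
    card(P join B) = 100*80/(2) = 4000
    cost = 100 + 100*7 + 80*7 + 100 + 80 = 1540
step 3: join E via merge
    card(P join E) = 4000*120/(60) = 8000
    cost = 1540 + 4000*12 + 120*7 + 4000 + 120 = 54500
step 4: join D via nl
    card(P join D) = 8000*40/(4) = 80000
    cost = 54500 + 8000*40 = 374500
step 5: join A via nl
    card(P join A) = 80000*80/(40) = 160000
    cost = 374500 + 80000*80 = 6774500

6774500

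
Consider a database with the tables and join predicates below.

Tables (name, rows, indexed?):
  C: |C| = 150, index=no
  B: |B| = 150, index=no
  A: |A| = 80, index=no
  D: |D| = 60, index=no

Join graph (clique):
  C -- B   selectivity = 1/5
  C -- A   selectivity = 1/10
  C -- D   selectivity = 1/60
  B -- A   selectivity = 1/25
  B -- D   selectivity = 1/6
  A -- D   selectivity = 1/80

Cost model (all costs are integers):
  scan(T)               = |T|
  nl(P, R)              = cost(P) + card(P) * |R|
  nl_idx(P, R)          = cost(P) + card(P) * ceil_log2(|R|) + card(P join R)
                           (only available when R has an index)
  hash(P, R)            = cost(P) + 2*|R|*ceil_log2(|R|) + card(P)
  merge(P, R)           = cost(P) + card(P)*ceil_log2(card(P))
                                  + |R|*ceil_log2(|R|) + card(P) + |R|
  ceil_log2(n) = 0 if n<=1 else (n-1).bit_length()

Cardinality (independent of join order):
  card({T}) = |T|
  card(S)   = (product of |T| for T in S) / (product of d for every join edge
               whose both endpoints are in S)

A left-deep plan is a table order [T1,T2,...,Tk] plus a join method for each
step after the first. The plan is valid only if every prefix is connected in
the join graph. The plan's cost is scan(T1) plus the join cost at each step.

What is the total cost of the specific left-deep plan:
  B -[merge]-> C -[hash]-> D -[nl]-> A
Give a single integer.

68070

step 1: scan B: cost=150, card=150
step 2: join C via merge
    card(P join C) = 150*150/(5) = 4500
    cost = 150 + 150*8 + 150*8 + 150 + 150 = 2850
step 3: join D via hash
    card(P join D) = 4500*60/(60*6) = 750
    cost = 2850 + 2*60*6 + 4500 = 8070
step 4: join A via nl
    card(P join A) = 750*80/(10*25*80) = 3
    cost = 8070 + 750*80 = 68070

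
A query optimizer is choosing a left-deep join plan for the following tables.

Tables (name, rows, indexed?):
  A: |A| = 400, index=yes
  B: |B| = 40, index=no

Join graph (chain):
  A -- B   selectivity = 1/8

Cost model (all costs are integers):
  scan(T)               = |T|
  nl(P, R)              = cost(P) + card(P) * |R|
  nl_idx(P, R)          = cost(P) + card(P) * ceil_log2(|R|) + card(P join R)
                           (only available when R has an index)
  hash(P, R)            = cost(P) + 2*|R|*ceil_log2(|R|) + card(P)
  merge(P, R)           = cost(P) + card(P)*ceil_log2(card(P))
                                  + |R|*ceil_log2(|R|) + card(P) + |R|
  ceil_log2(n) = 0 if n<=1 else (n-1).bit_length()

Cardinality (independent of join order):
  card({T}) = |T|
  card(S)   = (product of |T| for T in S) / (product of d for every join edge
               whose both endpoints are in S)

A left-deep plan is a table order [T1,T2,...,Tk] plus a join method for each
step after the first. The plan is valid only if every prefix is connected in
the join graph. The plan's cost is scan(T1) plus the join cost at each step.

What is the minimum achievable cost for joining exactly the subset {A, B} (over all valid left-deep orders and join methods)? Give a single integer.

1280

Selinger DP over subsets of {A,B}:
  {A}: scan cost=400, card=400
  {B}: scan cost=40, card=40
  {AB}: card=2000; try (B,hash)→1280, (A,nl_idx)→2400, (A,merge)→4320, (B,merge)→4680, (A,hash)→7280, (A,nl)→16040 …(+1); best=1280 via (B,hash)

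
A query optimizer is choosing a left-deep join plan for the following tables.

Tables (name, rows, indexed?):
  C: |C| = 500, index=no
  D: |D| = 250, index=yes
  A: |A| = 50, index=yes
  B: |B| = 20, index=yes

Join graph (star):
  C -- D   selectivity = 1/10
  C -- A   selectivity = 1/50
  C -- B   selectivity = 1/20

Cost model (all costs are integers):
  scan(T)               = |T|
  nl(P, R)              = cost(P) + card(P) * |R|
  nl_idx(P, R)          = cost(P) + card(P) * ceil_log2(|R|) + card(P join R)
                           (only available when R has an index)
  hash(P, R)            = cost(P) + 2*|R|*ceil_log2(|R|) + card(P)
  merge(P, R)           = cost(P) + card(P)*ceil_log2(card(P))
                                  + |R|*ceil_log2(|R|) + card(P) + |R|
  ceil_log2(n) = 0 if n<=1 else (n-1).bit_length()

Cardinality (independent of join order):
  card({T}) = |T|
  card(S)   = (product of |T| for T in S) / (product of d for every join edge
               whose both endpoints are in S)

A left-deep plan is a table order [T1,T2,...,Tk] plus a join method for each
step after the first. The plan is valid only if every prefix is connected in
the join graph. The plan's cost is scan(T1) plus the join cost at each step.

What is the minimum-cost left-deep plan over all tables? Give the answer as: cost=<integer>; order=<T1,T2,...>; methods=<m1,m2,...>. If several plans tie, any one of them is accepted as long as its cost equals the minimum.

cost=6800; order=C,A,B,D; methods=hash,hash,hash

Selinger DP (subsets sized 1..n):
  {C}: scan cost=500, card=500
  {D}: scan cost=250, card=250
  {A}: scan cost=50, card=50
  {B}: scan cost=20, card=20
  {CD}: card=12500; try (D,hash)→5000, (C,merge)→7500, (D,merge)→7750, (C,hash)→9500, (D,nl_idx)→17000, (C,nl)→125250 …(+1); best=5000 via (D,hash)
  {AC}: card=500; try (A,hash)→1600, (A,nl_idx)→4000, (C,merge)→5400, (A,merge)→5850, (C,hash)→9100, (C,nl)→25050 …(+1); best=1600 via (A,hash)
  {BC}: card=500; try (B,hash)→1200, (B,nl_idx)→3500, (C,merge)→5140, (B,merge)→5620, (C,hash)→9040, (C,nl)→10020 …(+1); best=1200 via (B,hash)
  {ACD}: card=12500; try (D,hash)→6100, (D,merge)→8850, (D,nl_idx)→18100, (A,hash)→18100, (A,nl_idx)→92500, (D,nl)→126600 …(+2); best=6100 via (D,hash)
  {BCD}: card=12500; try (D,hash)→5700, (D,merge)→8450, (D,nl_idx)→17700, (B,hash)→17700, (B,nl_idx)→80000, (D,nl)→126200 …(+2); best=5700 via (D,hash)
  {ABC}: card=500; try (B,hash)→2300, (A,hash)→2300, (B,nl_idx)→4600, (A,nl_idx)→4700, (A,merge)→6550, (B,merge)→6720 …(+2); best=2300 via (B,hash)
  {ABCD}: card=12500; try (D,hash)→6800, (D,merge)→9550, (D,nl_idx)→18800, (B,hash)→18800, (A,hash)→18800, (B,nl_idx)→81100 …(+6); best=6800 via (D,hash)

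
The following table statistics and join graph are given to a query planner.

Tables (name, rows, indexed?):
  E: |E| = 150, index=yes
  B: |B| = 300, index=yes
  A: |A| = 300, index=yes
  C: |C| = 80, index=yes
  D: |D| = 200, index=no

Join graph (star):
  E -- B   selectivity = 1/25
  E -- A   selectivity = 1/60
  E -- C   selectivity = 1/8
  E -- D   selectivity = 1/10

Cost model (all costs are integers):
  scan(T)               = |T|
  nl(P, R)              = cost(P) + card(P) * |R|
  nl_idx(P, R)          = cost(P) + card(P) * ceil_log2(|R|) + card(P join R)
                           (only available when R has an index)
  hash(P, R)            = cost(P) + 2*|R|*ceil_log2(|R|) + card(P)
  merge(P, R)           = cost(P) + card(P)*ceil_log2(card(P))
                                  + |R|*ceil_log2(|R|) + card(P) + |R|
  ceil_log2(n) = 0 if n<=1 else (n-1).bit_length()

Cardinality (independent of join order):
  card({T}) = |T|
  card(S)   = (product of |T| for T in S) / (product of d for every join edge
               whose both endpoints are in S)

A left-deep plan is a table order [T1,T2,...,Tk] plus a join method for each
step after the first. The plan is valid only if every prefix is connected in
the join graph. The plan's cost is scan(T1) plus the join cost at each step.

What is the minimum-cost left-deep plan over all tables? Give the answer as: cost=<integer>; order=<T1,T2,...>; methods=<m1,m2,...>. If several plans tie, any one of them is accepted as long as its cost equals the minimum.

Selinger DP (subsets sized 1..n):
  {E}: scan cost=150, card=150
  {B}: scan cost=300, card=300
  {A}: scan cost=300, card=300
  {C}: scan cost=80, card=80
  {D}: scan cost=200, card=200
  {BE}: card=1800; try (E,hash)→3000, (B,nl_idx)→3300, (E,nl_idx)→4500, (B,merge)→4500, (E,merge)→4650, (B,hash)→5700 …(+2); best=3000 via (E,hash)
  {AE}: card=750; try (A,nl_idx)→2250, (E,hash)→3000, (E,nl_idx)→3450, (A,merge)→4500, (E,merge)→4650, (A,hash)→5700 …(+2); best=2250 via (A,nl_idx)
  {CE}: card=1500; try (C,hash)→1420, (E,merge)→2070, (C,merge)→2140, (E,nl_idx)→2220, (E,hash)→2560, (C,nl_idx)→2700 …(+2); best=1420 via (C,hash)
  {DE}: card=3000; try (E,hash)→2800, (D,merge)→3300, (E,merge)→3350, (D,hash)→3500, (E,nl_idx)→4800, (D,nl)→30150 …(+1); best=2800 via (E,hash)
  {ABE}: card=9000; try (B,hash)→8400, (A,hash)→10200, (B,merge)→13500, (B,nl_idx)→18000, (A,merge)→27600, (A,nl_idx)→28200 …(+2); best=8400 via (B,hash)
  {BCE}: card=18000; try (C,hash)→5920, (B,hash)→8320, (B,merge)→22420, (C,merge)→25240, (B,nl_idx)→32920, (C,nl_idx)→33600 …(+2); best=5920 via (C,hash)
  {BDE}: card=36000; try (D,hash)→8000, (B,hash)→11200, (D,merge)→26400, (B,merge)→44800, (B,nl_idx)→65800, (D,nl)→363000 …(+1); best=8000 via (D,hash)
  {ACE}: card=7500; try (C,hash)→4120, (A,hash)→8320, (C,merge)→11140, (C,nl_idx)→15000, (A,merge)→22420, (A,nl_idx)→22420 …(+2); best=4120 via (C,hash)
  {ADE}: card=15000; try (D,hash)→6200, (A,hash)→11200, (D,merge)→12300, (A,merge)→44800, (A,nl_idx)→44800, (D,nl)→152250 …(+1); best=6200 via (D,hash)
  {CDE}: card=30000; try (D,hash)→6120, (C,hash)→6920, (D,merge)→21220, (C,merge)→42440, (C,nl_idx)→53800, (C,nl)→242800 …(+1); best=6120 via (D,hash)
  {ABCE}: card=90000; try (B,hash)→17020, (C,hash)→18520, (A,hash)→29320, (B,merge)→112120, (C,merge)→144040, (C,nl_idx)→161400 …(+6); best=17020 via (B,hash)
  {ABDE}: card=180000; try (D,hash)→20600, (B,hash)→26600, (A,hash)→49400, (D,merge)→145200, (B,merge)→234200, (B,nl_idx)→321200 …(+5); best=20600 via (D,hash)
  {BCDE}: card=360000; try (D,hash)→27120, (B,hash)→41520, (C,hash)→45120, (D,merge)→295720, (B,merge)→489120, (C,nl_idx)→620000 …(+5); best=27120 via (D,hash)
  {ACDE}: card=150000; try (D,hash)→14820, (C,hash)→22320, (A,hash)→41520, (D,merge)→110920, (C,merge)→231840, (C,nl_idx)→261200 …(+5); best=14820 via (D,hash)
  {ABCDE}: card=1800000; try (D,hash)→110220, (B,hash)→170220, (C,hash)→201720, (A,hash)→392520, (D,merge)→1638820, (B,merge)→2867820 …(+9); best=110220 via (D,hash)

cost=110220; order=E,A,C,B,D; methods=nl_idx,hash,hash,hash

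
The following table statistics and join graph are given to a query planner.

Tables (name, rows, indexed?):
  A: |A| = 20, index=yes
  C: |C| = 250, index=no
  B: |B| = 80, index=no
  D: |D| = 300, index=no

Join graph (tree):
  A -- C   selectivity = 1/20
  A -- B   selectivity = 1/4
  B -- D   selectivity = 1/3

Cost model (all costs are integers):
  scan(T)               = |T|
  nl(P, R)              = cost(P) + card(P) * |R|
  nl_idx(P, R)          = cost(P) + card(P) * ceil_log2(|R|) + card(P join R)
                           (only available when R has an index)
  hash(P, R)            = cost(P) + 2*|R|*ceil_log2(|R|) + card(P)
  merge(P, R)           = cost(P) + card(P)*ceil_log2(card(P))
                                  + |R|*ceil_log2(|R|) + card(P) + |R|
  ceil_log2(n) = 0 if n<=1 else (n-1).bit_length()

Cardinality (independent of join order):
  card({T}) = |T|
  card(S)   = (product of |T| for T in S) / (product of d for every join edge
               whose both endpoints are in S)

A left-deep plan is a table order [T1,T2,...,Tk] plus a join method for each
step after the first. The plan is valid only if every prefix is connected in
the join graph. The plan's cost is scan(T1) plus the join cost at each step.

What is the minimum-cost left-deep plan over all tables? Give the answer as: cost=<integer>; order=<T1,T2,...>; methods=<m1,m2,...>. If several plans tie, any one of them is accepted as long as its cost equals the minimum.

cost=12470; order=C,A,B,D; methods=hash,hash,hash

Selinger DP (subsets sized 1..n):
  {A}: scan cost=20, card=20
  {C}: scan cost=250, card=250
  {B}: scan cost=80, card=80
  {D}: scan cost=300, card=300
  {AC}: card=250; try (A,hash)→700, (A,nl_idx)→1750, (C,merge)→2390, (A,merge)→2620, (C,hash)→4040, (C,nl)→5020 …(+1); best=700 via (A,hash)
  {AB}: card=400; try (A,hash)→360, (B,merge)→780, (A,merge)→840, (A,nl_idx)→880, (B,hash)→1160, (B,nl)→1620 …(+1); best=360 via (A,hash)
  {BD}: card=8000; try (B,hash)→1720, (D,merge)→3720, (B,merge)→3940, (D,hash)→5560, (D,nl)→24080, (B,nl)→24300; best=1720 via (B,hash)
  {ABC}: card=5000; try (B,hash)→2070, (B,merge)→3590, (C,hash)→4760, (C,merge)→6610, (B,nl)→20700, (C,nl)→100360; best=2070 via (B,hash)
  {ABD}: card=40000; try (D,hash)→6160, (D,merge)→7360, (A,hash)→9920, (A,nl_idx)→81720, (A,merge)→113840, (D,nl)→120360 …(+1); best=6160 via (D,hash)
  {ABCD}: card=500000; try (D,hash)→12470, (C,hash)→50160, (D,merge)→75070, (C,merge)→688410, (D,nl)→1502070, (C,nl)→10006160; best=12470 via (D,hash)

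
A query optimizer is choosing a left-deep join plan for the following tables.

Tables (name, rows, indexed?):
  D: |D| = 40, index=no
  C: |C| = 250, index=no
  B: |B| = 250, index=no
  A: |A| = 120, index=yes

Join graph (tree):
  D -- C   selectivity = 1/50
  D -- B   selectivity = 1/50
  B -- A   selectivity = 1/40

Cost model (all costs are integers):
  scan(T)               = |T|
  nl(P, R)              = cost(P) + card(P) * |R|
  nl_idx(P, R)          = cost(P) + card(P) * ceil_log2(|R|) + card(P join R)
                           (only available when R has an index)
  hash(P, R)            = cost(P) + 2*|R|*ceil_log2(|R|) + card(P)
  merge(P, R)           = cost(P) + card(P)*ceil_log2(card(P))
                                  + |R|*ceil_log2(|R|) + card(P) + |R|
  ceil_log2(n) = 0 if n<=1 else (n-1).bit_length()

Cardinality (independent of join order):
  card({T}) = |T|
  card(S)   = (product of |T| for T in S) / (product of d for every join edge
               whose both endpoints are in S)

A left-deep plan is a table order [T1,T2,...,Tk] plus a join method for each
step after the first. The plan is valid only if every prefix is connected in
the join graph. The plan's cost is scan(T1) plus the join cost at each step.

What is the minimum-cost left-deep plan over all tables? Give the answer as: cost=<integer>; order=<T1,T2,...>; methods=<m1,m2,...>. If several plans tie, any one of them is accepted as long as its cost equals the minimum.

Selinger DP (subsets sized 1..n):
  {D}: scan cost=40, card=40
  {C}: scan cost=250, card=250
  {B}: scan cost=250, card=250
  {A}: scan cost=120, card=120
  {CD}: card=200; try (D,hash)→980, (C,merge)→2570, (D,merge)→2780, (C,hash)→4080, (C,nl)→10040, (D,nl)→10250; best=980 via (D,hash)
  {BD}: card=200; try (D,hash)→980, (B,merge)→2570, (D,merge)→2780, (B,hash)→4080, (B,nl)→10040, (D,nl)→10250; best=980 via (D,hash)
  {AB}: card=750; try (A,hash)→2180, (A,nl_idx)→2750, (B,merge)→3330, (A,merge)→3460, (B,hash)→4240, (B,nl)→30120 …(+1); best=2180 via (A,hash)
  {BCD}: card=1000; try (C,merge)→5030, (B,merge)→5030, (C,hash)→5180, (B,hash)→5180, (C,nl)→50980, (B,nl)→50980; best=5030 via (C,merge)
  {ABD}: card=600; try (A,hash)→2860, (A,nl_idx)→2980, (D,hash)→3410, (A,merge)→3740, (D,merge)→10710, (A,nl)→24980 …(+1); best=2860 via (A,hash)
  {ABCD}: card=3000; try (C,hash)→7460, (A,hash)→7710, (C,merge)→11710, (A,nl_idx)→15030, (A,merge)→16990, (A,nl)→125030 …(+1); best=7460 via (C,hash)

cost=7460; order=B,D,A,C; methods=hash,hash,hash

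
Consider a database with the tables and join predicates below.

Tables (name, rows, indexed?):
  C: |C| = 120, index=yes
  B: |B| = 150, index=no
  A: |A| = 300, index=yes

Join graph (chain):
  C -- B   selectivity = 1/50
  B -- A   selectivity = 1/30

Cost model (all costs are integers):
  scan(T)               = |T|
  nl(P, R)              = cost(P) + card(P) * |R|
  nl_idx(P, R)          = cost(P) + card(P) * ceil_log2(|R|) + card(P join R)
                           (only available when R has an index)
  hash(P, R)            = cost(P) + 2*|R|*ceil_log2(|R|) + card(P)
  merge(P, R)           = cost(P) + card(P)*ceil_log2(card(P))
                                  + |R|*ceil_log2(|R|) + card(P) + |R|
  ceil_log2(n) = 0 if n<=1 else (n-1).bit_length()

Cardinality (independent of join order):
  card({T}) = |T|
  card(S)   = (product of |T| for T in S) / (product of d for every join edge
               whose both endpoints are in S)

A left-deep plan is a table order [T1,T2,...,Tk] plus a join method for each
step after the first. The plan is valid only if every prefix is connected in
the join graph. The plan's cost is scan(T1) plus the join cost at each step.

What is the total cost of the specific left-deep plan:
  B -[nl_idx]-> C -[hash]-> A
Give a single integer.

7320

step 1: scan B: cost=150, card=150
step 2: join C via nl_idx
    card(P join C) = 150*120/(50) = 360
    cost = 150 + 150*7 + 360 = 1560
step 3: join A via hash
    card(P join A) = 360*300/(30) = 3600
    cost = 1560 + 2*300*9 + 360 = 7320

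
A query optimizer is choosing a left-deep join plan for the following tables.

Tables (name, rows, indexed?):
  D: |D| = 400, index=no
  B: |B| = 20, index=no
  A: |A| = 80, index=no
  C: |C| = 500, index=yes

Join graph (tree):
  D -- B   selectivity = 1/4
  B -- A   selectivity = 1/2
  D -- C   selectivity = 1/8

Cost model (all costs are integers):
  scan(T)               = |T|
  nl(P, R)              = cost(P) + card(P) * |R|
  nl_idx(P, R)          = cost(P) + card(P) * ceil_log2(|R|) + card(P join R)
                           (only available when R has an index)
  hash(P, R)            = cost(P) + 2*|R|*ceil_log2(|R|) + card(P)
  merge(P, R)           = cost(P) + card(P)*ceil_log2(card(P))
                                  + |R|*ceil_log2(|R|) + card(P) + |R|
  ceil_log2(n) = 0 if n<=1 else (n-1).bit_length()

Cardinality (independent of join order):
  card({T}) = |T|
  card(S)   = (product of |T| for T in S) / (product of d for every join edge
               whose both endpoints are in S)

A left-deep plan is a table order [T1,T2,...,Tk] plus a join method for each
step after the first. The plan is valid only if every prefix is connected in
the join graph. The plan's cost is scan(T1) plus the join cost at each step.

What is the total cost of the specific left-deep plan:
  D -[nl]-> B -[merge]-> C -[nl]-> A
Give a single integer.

10037400

step 1: scan D: cost=400, card=400
step 2: join B via nl
    card(P join B) = 400*20/(4) = 2000
    cost = 400 + 400*20 = 8400
step 3: join C via merge
    card(P join C) = 2000*500/(8) = 125000
    cost = 8400 + 2000*11 + 500*9 + 2000 + 500 = 37400
step 4: join A via nl
    card(P join A) = 125000*80/(2) = 5000000
    cost = 37400 + 125000*80 = 10037400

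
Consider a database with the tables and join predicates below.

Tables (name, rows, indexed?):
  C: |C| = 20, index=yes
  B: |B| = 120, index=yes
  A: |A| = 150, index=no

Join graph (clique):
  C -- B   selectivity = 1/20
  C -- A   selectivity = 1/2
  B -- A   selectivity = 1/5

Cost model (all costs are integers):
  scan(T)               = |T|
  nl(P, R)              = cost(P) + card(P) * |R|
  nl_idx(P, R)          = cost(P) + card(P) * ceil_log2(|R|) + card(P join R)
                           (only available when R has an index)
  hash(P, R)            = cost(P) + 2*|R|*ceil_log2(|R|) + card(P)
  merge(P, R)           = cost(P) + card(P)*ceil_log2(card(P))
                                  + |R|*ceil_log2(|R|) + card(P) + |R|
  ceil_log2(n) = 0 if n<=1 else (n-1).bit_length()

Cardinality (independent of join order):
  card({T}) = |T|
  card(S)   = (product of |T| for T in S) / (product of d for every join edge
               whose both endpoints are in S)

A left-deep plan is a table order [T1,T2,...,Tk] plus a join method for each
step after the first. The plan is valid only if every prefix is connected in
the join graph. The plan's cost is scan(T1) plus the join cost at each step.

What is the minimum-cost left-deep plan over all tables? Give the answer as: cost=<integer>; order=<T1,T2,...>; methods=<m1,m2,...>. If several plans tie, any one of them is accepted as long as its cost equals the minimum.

Selinger DP (subsets sized 1..n):
  {C}: scan cost=20, card=20
  {B}: scan cost=120, card=120
  {A}: scan cost=150, card=150
  {BC}: card=120; try (B,nl_idx)→280, (C,hash)→440, (C,nl_idx)→840, (B,merge)→1100, (C,merge)→1200, (B,hash)→1720 …(+2); best=280 via (B,nl_idx)
  {AC}: card=1500; try (C,hash)→500, (A,merge)→1490, (C,merge)→1620, (C,nl_idx)→2400, (A,hash)→2440, (A,nl)→3020 …(+1); best=500 via (C,hash)
  {AB}: card=3600; try (B,hash)→1980, (A,merge)→2430, (B,merge)→2460, (A,hash)→2640, (B,nl_idx)→4800, (A,nl)→18120 …(+1); best=1980 via (B,hash)
  {ABC}: card=1800; try (A,merge)→2590, (A,hash)→2800, (B,hash)→3680, (C,hash)→5780, (B,nl_idx)→12800, (A,nl)→18280 …(+5); best=2590 via (A,merge)

cost=2590; order=C,B,A; methods=nl_idx,merge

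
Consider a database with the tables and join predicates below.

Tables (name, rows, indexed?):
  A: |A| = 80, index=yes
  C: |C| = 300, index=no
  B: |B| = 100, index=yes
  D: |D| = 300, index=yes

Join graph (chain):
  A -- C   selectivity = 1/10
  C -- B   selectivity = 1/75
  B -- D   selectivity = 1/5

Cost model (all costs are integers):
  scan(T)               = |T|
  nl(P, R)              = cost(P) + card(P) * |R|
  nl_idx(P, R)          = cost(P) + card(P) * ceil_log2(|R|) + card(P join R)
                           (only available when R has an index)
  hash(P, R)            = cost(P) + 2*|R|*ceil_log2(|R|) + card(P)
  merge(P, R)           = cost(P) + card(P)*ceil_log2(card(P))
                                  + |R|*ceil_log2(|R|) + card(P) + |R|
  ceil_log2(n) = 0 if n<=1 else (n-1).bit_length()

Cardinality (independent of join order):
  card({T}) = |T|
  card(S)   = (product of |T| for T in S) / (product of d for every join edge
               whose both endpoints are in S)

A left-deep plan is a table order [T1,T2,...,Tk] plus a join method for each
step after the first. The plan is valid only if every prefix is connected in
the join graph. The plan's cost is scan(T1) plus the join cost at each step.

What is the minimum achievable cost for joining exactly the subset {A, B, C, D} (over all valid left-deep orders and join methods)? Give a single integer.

Selinger DP over subsets of {A,B,C,D}:
  {A}: scan cost=80, card=80
  {C}: scan cost=300, card=300
  {B}: scan cost=100, card=100
  {D}: scan cost=300, card=300
  {AC}: card=2400; try (A,hash)→1720, (C,merge)→3720, (A,merge)→3940, (A,nl_idx)→4800, (C,hash)→5560, (C,nl)→24080 …(+1); best=1720 via (A,hash)
  {BC}: card=400; try (B,hash)→2000, (B,nl_idx)→2800, (C,merge)→3900, (B,merge)→4100, (C,hash)→5600, (C,nl)→30100 …(+1); best=2000 via (B,hash)
  {BD}: card=6000; try (B,hash)→2000, (D,merge)→3900, (B,merge)→4100, (D,hash)→5600, (D,nl_idx)→7000, (B,nl_idx)→8400 …(+2); best=2000 via (B,hash)
  {ABC}: card=3200; try (A,hash)→3520, (B,hash)→5520, (A,merge)→6640, (A,nl_idx)→8000, (B,nl_idx)→21720, (B,merge)→33720 …(+2); best=3520 via (A,hash)
  {BCD}: card=24000; try (D,hash)→7800, (D,merge)→9000, (C,hash)→13400, (D,nl_idx)→29600, (C,merge)→89000, (D,nl)→122000 …(+1); best=7800 via (D,hash)
  {ABCD}: card=192000; try (D,hash)→12120, (A,hash)→32920, (D,merge)→48120, (D,nl_idx)→224320, (A,nl_idx)→367800, (A,merge)→392440 …(+2); best=12120 via (D,hash)

12120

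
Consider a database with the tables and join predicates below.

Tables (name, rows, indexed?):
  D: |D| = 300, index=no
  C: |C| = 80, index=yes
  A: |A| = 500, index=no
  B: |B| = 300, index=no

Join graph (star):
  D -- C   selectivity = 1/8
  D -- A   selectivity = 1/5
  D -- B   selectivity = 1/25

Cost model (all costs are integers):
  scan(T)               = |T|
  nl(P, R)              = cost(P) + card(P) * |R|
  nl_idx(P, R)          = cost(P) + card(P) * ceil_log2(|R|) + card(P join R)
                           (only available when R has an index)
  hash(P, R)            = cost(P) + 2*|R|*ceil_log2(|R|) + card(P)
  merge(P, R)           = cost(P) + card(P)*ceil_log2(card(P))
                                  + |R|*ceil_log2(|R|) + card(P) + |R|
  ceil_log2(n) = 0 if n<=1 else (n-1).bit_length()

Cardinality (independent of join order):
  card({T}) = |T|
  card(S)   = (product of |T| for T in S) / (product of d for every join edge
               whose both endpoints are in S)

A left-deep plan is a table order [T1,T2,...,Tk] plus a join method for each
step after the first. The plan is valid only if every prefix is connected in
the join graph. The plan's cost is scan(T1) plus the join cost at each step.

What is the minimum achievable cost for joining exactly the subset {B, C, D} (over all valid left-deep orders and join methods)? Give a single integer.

Selinger DP over subsets of {B,C,D}:
  {D}: scan cost=300, card=300
  {C}: scan cost=80, card=80
  {B}: scan cost=300, card=300
  {CD}: card=3000; try (C,hash)→1720, (D,merge)→3720, (C,merge)→3940, (C,nl_idx)→5400, (D,hash)→5560, (D,nl)→24080 …(+1); best=1720 via (C,hash)
  {BD}: card=3600; try (D,hash)→6000, (B,hash)→6000, (D,merge)→6300, (B,merge)→6300, (D,nl)→90300, (B,nl)→90300; best=6000 via (D,hash)
  {BCD}: card=36000; try (B,hash)→10120, (C,hash)→10720, (B,merge)→43720, (C,merge)→53440, (C,nl_idx)→67200, (C,nl)→294000 …(+1); best=10120 via (B,hash)

10120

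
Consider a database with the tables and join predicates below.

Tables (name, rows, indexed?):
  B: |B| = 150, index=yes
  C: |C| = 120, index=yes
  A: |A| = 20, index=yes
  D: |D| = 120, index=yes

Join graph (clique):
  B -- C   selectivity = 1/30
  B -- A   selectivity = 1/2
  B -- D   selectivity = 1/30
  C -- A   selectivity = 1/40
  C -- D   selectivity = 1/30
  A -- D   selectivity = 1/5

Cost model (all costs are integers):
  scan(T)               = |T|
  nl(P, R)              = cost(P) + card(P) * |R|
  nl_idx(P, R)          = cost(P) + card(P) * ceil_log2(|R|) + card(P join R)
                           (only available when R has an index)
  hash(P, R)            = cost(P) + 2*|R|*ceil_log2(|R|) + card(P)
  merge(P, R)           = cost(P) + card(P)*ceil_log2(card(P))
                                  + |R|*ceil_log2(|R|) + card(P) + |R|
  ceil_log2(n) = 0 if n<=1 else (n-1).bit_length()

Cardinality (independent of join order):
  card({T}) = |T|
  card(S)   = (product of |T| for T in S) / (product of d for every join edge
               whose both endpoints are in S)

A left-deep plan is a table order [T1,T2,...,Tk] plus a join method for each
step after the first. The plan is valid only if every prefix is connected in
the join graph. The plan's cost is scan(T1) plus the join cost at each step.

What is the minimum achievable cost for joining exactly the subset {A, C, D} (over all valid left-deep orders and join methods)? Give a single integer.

Selinger DP over subsets of {A,C,D}:
  {C}: scan cost=120, card=120
  {A}: scan cost=20, card=20
  {D}: scan cost=120, card=120
  {AC}: card=60; try (C,nl_idx)→220, (A,hash)→440, (A,nl_idx)→780, (C,merge)→1100, (A,merge)→1200, (C,hash)→1720 …(+2); best=220 via (C,nl_idx)
  {CD}: card=480; try (D,nl_idx)→1440, (C,nl_idx)→1440, (D,hash)→1920, (C,hash)→1920, (D,merge)→2040, (C,merge)→2040 …(+2); best=1440 via (D,nl_idx)
  {AD}: card=480; try (A,hash)→440, (D,nl_idx)→640, (D,merge)→1100, (A,merge)→1200, (A,nl_idx)→1200, (D,hash)→1720 …(+2); best=440 via (A,hash)
  {ACD}: card=48; try (D,nl_idx)→688, (D,merge)→1600, (D,hash)→1960, (A,hash)→2120, (C,hash)→2600, (C,nl_idx)→3848 …(+6); best=688 via (D,nl_idx)

688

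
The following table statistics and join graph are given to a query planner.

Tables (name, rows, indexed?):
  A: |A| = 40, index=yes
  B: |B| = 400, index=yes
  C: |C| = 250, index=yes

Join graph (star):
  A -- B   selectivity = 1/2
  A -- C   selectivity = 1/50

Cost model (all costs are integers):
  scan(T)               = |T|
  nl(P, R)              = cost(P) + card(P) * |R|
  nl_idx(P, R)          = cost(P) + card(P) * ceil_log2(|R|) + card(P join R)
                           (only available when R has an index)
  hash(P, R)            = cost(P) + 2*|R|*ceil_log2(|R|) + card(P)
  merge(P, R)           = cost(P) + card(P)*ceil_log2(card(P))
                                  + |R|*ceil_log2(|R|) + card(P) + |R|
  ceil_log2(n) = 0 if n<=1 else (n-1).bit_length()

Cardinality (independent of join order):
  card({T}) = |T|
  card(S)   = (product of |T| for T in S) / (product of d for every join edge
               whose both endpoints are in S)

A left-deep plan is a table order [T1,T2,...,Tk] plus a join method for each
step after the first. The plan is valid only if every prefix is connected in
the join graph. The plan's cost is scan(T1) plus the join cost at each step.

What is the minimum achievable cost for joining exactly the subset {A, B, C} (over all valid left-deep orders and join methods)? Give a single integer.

6360

Selinger DP over subsets of {A,B,C}:
  {A}: scan cost=40, card=40
  {B}: scan cost=400, card=400
  {C}: scan cost=250, card=250
  {AB}: card=8000; try (A,hash)→1280, (B,merge)→4320, (A,merge)→4680, (B,hash)→7280, (B,nl_idx)→8400, (A,nl_idx)→10800 …(+2); best=1280 via (A,hash)
  {AC}: card=200; try (C,nl_idx)→560, (A,hash)→980, (A,nl_idx)→1950, (C,merge)→2570, (A,merge)→2780, (C,hash)→4080 …(+2); best=560 via (C,nl_idx)
  {ABC}: card=40000; try (B,merge)→6360, (B,hash)→7960, (C,hash)→13280, (B,nl_idx)→42360, (B,nl)→80560, (C,nl_idx)→105280 …(+2); best=6360 via (B,merge)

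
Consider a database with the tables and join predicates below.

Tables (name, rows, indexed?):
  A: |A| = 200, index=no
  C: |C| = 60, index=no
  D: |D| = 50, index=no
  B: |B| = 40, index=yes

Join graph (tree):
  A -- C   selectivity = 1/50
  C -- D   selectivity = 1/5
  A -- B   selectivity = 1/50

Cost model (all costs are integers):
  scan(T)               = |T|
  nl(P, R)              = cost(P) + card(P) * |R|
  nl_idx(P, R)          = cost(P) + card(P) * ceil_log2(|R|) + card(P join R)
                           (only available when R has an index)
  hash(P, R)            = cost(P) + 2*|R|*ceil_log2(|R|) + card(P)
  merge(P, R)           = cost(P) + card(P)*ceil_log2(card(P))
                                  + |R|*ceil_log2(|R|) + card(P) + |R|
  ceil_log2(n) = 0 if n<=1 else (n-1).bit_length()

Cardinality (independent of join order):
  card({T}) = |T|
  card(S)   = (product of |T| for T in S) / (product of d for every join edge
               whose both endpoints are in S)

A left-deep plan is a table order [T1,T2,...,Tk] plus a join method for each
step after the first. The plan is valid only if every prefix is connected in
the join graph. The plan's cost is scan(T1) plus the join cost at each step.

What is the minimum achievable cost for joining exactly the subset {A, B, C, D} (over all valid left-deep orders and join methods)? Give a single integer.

Selinger DP over subsets of {A,B,C,D}:
  {A}: scan cost=200, card=200
  {C}: scan cost=60, card=60
  {D}: scan cost=50, card=50
  {B}: scan cost=40, card=40
  {AC}: card=240; try (C,hash)→1120, (A,merge)→2280, (C,merge)→2420, (A,hash)→3320, (A,nl)→12060, (C,nl)→12200; best=1120 via (C,hash)
  {AB}: card=160; try (B,hash)→880, (B,nl_idx)→1560, (A,merge)→2120, (B,merge)→2280, (A,hash)→3280, (A,nl)→8040 …(+1); best=880 via (B,hash)
  {CD}: card=600; try (D,hash)→720, (C,hash)→820, (C,merge)→820, (D,merge)→830, (C,nl)→3050, (D,nl)→3060; best=720 via (D,hash)
  {ACD}: card=2400; try (D,hash)→1960, (D,merge)→3630, (A,hash)→4520, (A,merge)→9120, (D,nl)→13120, (A,nl)→120720; best=1960 via (D,hash)
  {ABC}: card=192; try (C,hash)→1760, (B,hash)→1840, (C,merge)→2740, (B,nl_idx)→2752, (B,merge)→3560, (C,nl)→10480 …(+1); best=1760 via (C,hash)
  {ABCD}: card=1920; try (D,hash)→2552, (D,merge)→3838, (B,hash)→4840, (D,nl)→11360, (B,nl_idx)→18280, (B,merge)→33440 …(+1); best=2552 via (D,hash)

2552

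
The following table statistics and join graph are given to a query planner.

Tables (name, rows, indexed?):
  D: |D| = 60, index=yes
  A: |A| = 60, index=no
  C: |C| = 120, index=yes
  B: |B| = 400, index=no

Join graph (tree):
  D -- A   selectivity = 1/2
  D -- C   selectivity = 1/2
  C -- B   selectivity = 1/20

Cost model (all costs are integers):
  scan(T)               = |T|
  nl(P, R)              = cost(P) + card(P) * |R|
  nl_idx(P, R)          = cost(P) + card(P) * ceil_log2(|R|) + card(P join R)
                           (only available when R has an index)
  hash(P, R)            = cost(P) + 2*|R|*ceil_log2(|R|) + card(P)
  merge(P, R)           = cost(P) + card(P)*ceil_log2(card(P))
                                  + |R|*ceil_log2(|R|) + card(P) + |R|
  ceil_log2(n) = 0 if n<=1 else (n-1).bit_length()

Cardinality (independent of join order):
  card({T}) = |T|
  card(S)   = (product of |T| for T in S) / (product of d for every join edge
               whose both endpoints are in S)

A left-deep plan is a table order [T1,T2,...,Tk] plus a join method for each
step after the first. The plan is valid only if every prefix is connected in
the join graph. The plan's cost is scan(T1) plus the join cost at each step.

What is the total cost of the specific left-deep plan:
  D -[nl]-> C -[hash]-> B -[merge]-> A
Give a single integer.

1314480

step 1: scan D: cost=60, card=60
step 2: join C via nl
    card(P join C) = 60*120/(2) = 3600
    cost = 60 + 60*120 = 7260
step 3: join B via hash
    card(P join B) = 3600*400/(20) = 72000
    cost = 7260 + 2*400*9 + 3600 = 18060
step 4: join A via merge
    card(P join A) = 72000*60/(2) = 2160000
    cost = 18060 + 72000*17 + 60*6 + 72000 + 60 = 1314480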